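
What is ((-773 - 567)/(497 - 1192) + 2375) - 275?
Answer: 292168/139 ≈ 2101.9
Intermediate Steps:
((-773 - 567)/(497 - 1192) + 2375) - 275 = (-1340/(-695) + 2375) - 275 = (-1340*(-1/695) + 2375) - 275 = (268/139 + 2375) - 275 = 330393/139 - 275 = 292168/139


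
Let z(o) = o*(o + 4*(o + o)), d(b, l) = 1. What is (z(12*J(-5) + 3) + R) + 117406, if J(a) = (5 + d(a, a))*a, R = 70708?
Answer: 1335155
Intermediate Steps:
J(a) = 6*a (J(a) = (5 + 1)*a = 6*a)
z(o) = 9*o² (z(o) = o*(o + 4*(2*o)) = o*(o + 8*o) = o*(9*o) = 9*o²)
(z(12*J(-5) + 3) + R) + 117406 = (9*(12*(6*(-5)) + 3)² + 70708) + 117406 = (9*(12*(-30) + 3)² + 70708) + 117406 = (9*(-360 + 3)² + 70708) + 117406 = (9*(-357)² + 70708) + 117406 = (9*127449 + 70708) + 117406 = (1147041 + 70708) + 117406 = 1217749 + 117406 = 1335155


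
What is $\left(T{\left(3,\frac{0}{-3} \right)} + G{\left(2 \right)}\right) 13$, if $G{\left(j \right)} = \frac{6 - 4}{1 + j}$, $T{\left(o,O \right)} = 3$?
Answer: $\frac{143}{3} \approx 47.667$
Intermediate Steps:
$G{\left(j \right)} = \frac{2}{1 + j}$
$\left(T{\left(3,\frac{0}{-3} \right)} + G{\left(2 \right)}\right) 13 = \left(3 + \frac{2}{1 + 2}\right) 13 = \left(3 + \frac{2}{3}\right) 13 = \frac{11}{3} \cdot 13 = \frac{143}{3}$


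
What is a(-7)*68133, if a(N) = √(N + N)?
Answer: 68133*I*√14 ≈ 2.5493e+5*I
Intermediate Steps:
a(N) = √2*√N (a(N) = √(2*N) = √2*√N)
a(-7)*68133 = (√2*√(-7))*68133 = (√2*(I*√7))*68133 = (I*√14)*68133 = 68133*I*√14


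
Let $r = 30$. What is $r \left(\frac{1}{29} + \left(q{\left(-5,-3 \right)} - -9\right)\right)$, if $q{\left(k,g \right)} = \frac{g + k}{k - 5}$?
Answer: $\frac{8556}{29} \approx 295.03$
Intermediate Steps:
$q{\left(k,g \right)} = \frac{g + k}{-5 + k}$
$r \left(\frac{1}{29} + \left(q{\left(-5,-3 \right)} - -9\right)\right) = 30 \left(\frac{1}{29} + \left(\frac{-3 - 5}{-5 - 5} - -9\right)\right) = 30 \left(\frac{1}{29} + \left(\frac{1}{-10} \left(-8\right) + 9\right)\right) = 30 \left(\frac{1}{29} + \left(\left(- \frac{1}{10}\right) \left(-8\right) + 9\right)\right) = 30 \left(\frac{1}{29} + \left(\frac{4}{5} + 9\right)\right) = 30 \left(\frac{1}{29} + \frac{49}{5}\right) = 30 \cdot \frac{1426}{145} = \frac{8556}{29}$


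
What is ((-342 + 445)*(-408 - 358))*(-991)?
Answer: 78187918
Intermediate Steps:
((-342 + 445)*(-408 - 358))*(-991) = (103*(-766))*(-991) = -78898*(-991) = 78187918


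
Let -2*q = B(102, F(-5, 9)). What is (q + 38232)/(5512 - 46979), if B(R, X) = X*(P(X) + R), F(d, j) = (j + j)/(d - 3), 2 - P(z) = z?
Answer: -1227249/1326944 ≈ -0.92487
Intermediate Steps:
P(z) = 2 - z
F(d, j) = 2*j/(-3 + d) (F(d, j) = (2*j)/(-3 + d) = 2*j/(-3 + d))
B(R, X) = X*(2 + R - X) (B(R, X) = X*((2 - X) + R) = X*(2 + R - X))
q = 3825/32 (q = -2*9/(-3 - 5)*(2 + 102 - 2*9/(-3 - 5))/2 = -2*9/(-8)*(2 + 102 - 2*9/(-8))/2 = -2*9*(-⅛)*(2 + 102 - 2*9*(-1)/8)/2 = -(-9)*(2 + 102 - 1*(-9/4))/8 = -(-9)*(2 + 102 + 9/4)/8 = -(-9)*425/(8*4) = -½*(-3825/16) = 3825/32 ≈ 119.53)
(q + 38232)/(5512 - 46979) = (3825/32 + 38232)/(5512 - 46979) = (1227249/32)/(-41467) = (1227249/32)*(-1/41467) = -1227249/1326944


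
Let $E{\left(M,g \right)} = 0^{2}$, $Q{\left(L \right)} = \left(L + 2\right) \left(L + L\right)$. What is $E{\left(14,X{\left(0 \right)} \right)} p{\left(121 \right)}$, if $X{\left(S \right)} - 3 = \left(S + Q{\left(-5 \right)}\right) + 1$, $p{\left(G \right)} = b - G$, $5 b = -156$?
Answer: $0$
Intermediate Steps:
$b = - \frac{156}{5}$ ($b = \frac{1}{5} \left(-156\right) = - \frac{156}{5} \approx -31.2$)
$Q{\left(L \right)} = 2 L \left(2 + L\right)$ ($Q{\left(L \right)} = \left(2 + L\right) 2 L = 2 L \left(2 + L\right)$)
$p{\left(G \right)} = - \frac{156}{5} - G$
$X{\left(S \right)} = 34 + S$ ($X{\left(S \right)} = 3 + \left(\left(S + 2 \left(-5\right) \left(2 - 5\right)\right) + 1\right) = 3 + \left(\left(S + 2 \left(-5\right) \left(-3\right)\right) + 1\right) = 3 + \left(\left(S + 30\right) + 1\right) = 3 + \left(\left(30 + S\right) + 1\right) = 3 + \left(31 + S\right) = 34 + S$)
$E{\left(M,g \right)} = 0$
$E{\left(14,X{\left(0 \right)} \right)} p{\left(121 \right)} = 0 \left(- \frac{156}{5} - 121\right) = 0 \left(- \frac{761}{5}\right) = 0$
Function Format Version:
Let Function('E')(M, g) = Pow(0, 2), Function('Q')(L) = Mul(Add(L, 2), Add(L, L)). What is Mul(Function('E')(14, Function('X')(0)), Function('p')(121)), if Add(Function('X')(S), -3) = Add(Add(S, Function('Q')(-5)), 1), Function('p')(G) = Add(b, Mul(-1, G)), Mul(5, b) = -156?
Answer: 0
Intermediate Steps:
b = Rational(-156, 5) (b = Mul(Rational(1, 5), -156) = Rational(-156, 5) ≈ -31.200)
Function('Q')(L) = Mul(2, L, Add(2, L)) (Function('Q')(L) = Mul(Add(2, L), Mul(2, L)) = Mul(2, L, Add(2, L)))
Function('p')(G) = Add(Rational(-156, 5), Mul(-1, G))
Function('X')(S) = Add(34, S) (Function('X')(S) = Add(3, Add(Add(S, Mul(2, -5, Add(2, -5))), 1)) = Add(3, Add(Add(S, Mul(2, -5, -3)), 1)) = Add(3, Add(Add(S, 30), 1)) = Add(3, Add(Add(30, S), 1)) = Add(3, Add(31, S)) = Add(34, S))
Function('E')(M, g) = 0
Mul(Function('E')(14, Function('X')(0)), Function('p')(121)) = Mul(0, Add(Rational(-156, 5), Mul(-1, 121))) = Mul(0, Add(Rational(-156, 5), -121)) = Mul(0, Rational(-761, 5)) = 0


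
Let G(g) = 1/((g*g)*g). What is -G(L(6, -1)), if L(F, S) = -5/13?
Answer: 2197/125 ≈ 17.576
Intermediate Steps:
L(F, S) = -5/13 (L(F, S) = -5*1/13 = -5/13)
G(g) = g⁻³ (G(g) = 1/(g²*g) = 1/(g³) = g⁻³)
-G(L(6, -1)) = -1/(-5/13)³ = -1*(-2197/125) = 2197/125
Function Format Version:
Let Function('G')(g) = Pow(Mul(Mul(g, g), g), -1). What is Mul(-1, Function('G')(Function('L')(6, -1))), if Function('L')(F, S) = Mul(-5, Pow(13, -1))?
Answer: Rational(2197, 125) ≈ 17.576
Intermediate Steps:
Function('L')(F, S) = Rational(-5, 13) (Function('L')(F, S) = Mul(-5, Rational(1, 13)) = Rational(-5, 13))
Function('G')(g) = Pow(g, -3) (Function('G')(g) = Pow(Mul(Pow(g, 2), g), -1) = Pow(Pow(g, 3), -1) = Pow(g, -3))
Mul(-1, Function('G')(Function('L')(6, -1))) = Mul(-1, Pow(Rational(-5, 13), -3)) = Mul(-1, Rational(-2197, 125)) = Rational(2197, 125)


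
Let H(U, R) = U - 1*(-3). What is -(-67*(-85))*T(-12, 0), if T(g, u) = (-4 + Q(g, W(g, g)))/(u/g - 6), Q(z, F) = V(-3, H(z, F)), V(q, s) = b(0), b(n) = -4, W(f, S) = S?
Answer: -22780/3 ≈ -7593.3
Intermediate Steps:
H(U, R) = 3 + U (H(U, R) = U + 3 = 3 + U)
V(q, s) = -4
Q(z, F) = -4
T(g, u) = -8/(-6 + u/g) (T(g, u) = (-4 - 4)/(u/g - 6) = -8/(-6 + u/g))
-(-67*(-85))*T(-12, 0) = -(-67*(-85))*8*(-12)/(-1*0 + 6*(-12)) = -5695*8*(-12)/(0 - 72) = -5695*8*(-12)/(-72) = -5695*8*(-12)*(-1/72) = -5695*4/3 = -1*22780/3 = -22780/3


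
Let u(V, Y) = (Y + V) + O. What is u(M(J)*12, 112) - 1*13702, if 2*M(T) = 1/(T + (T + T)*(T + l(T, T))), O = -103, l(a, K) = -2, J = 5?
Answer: -479249/35 ≈ -13693.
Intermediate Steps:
M(T) = 1/(2*(T + 2*T*(-2 + T))) (M(T) = 1/(2*(T + (T + T)*(T - 2))) = 1/(2*(T + (2*T)*(-2 + T))) = 1/(2*(T + 2*T*(-2 + T))))
u(V, Y) = -103 + V + Y (u(V, Y) = (Y + V) - 103 = (V + Y) - 103 = -103 + V + Y)
u(M(J)*12, 112) - 1*13702 = (-103 + ((½)/(5*(-3 + 2*5)))*12 + 112) - 1*13702 = (-103 + ((½)*(⅕)/(-3 + 10))*12 + 112) - 13702 = (-103 + ((½)*(⅕)/7)*12 + 112) - 13702 = (-103 + ((½)*(⅕)*(⅐))*12 + 112) - 13702 = (-103 + (1/70)*12 + 112) - 13702 = (-103 + 6/35 + 112) - 13702 = 321/35 - 13702 = -479249/35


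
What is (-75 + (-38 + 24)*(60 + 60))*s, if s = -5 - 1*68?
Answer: 128115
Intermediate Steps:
s = -73 (s = -5 - 68 = -73)
(-75 + (-38 + 24)*(60 + 60))*s = (-75 + (-38 + 24)*(60 + 60))*(-73) = (-75 - 14*120)*(-73) = (-75 - 1680)*(-73) = -1755*(-73) = 128115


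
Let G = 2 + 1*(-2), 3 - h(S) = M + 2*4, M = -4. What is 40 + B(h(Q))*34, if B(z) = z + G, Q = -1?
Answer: 6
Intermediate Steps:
h(S) = -1 (h(S) = 3 - (-4 + 2*4) = 3 - (-4 + 8) = 3 - 1*4 = 3 - 4 = -1)
G = 0 (G = 2 - 2 = 0)
B(z) = z (B(z) = z + 0 = z)
40 + B(h(Q))*34 = 40 - 1*34 = 40 - 34 = 6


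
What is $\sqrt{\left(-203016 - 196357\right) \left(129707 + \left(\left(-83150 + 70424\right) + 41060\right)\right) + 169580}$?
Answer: $i \sqrt{63117138713} \approx 2.5123 \cdot 10^{5} i$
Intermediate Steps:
$\sqrt{\left(-203016 - 196357\right) \left(129707 + \left(\left(-83150 + 70424\right) + 41060\right)\right) + 169580} = \sqrt{- 399373 \left(129707 + \left(-12726 + 41060\right)\right) + 169580} = \sqrt{- 399373 \left(129707 + 28334\right) + 169580} = \sqrt{\left(-399373\right) 158041 + 169580} = \sqrt{-63117308293 + 169580} = \sqrt{-63117138713} = i \sqrt{63117138713}$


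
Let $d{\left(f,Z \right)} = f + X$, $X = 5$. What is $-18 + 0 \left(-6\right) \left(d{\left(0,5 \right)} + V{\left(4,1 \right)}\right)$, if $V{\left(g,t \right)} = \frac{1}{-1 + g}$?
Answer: $-18$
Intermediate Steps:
$d{\left(f,Z \right)} = 5 + f$ ($d{\left(f,Z \right)} = f + 5 = 5 + f$)
$-18 + 0 \left(-6\right) \left(d{\left(0,5 \right)} + V{\left(4,1 \right)}\right) = -18 + 0 \left(-6\right) \left(\left(5 + 0\right) + \frac{1}{-1 + 4}\right) = -18 + 0 \left(5 + \frac{1}{3}\right) = -18 + 0 \cdot \frac{16}{3} = -18 + 0 = -18$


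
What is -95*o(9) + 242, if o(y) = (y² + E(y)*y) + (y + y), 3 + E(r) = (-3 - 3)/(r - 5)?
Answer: -10631/2 ≈ -5315.5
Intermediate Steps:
E(r) = -3 - 6/(-5 + r) (E(r) = -3 + (-3 - 3)/(r - 5) = -3 - 6/(-5 + r))
o(y) = y² + 2*y + 3*y*(3 - y)/(-5 + y) (o(y) = (y² + (3*(3 - y)/(-5 + y))*y) + (y + y) = (y² + 3*y*(3 - y)/(-5 + y)) + 2*y = y² + 2*y + 3*y*(3 - y)/(-5 + y))
-95*o(9) + 242 = -855*(-1 + 9² - 6*9)/(-5 + 9) + 242 = -855*(-1 + 81 - 54)/4 + 242 = -855*26/4 + 242 = -95*117/2 + 242 = -11115/2 + 242 = -10631/2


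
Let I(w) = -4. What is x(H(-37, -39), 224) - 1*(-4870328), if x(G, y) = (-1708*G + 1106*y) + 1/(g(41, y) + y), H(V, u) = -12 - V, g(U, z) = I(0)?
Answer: 1116581841/220 ≈ 5.0754e+6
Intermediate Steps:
g(U, z) = -4
x(G, y) = 1/(-4 + y) - 1708*G + 1106*y (x(G, y) = (-1708*G + 1106*y) + 1/(-4 + y) = 1/(-4 + y) - 1708*G + 1106*y)
x(H(-37, -39), 224) - 1*(-4870328) = (1 - 4424*224 + 1106*224² + 6832*(-12 - 1*(-37)) - 1708*(-12 - 1*(-37))*224)/(-4 + 224) - 1*(-4870328) = (1 - 990976 + 1106*50176 + 6832*(-12 + 37) - 1708*(-12 + 37)*224)/220 + 4870328 = (1 - 990976 + 55494656 + 6832*25 - 1708*25*224)/220 + 4870328 = (1 - 990976 + 55494656 + 170800 - 9564800)/220 + 4870328 = (1/220)*45109681 + 4870328 = 45109681/220 + 4870328 = 1116581841/220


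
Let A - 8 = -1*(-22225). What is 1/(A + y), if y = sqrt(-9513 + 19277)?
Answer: 22233/494296525 - 2*sqrt(2441)/494296525 ≈ 4.4779e-5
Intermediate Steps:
A = 22233 (A = 8 - 1*(-22225) = 8 + 22225 = 22233)
y = 2*sqrt(2441) (y = sqrt(9764) = 2*sqrt(2441) ≈ 98.813)
1/(A + y) = 1/(22233 + 2*sqrt(2441))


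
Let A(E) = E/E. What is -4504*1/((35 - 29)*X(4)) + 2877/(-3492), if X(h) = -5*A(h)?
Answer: 868981/5820 ≈ 149.31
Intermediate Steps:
A(E) = 1
X(h) = -5 (X(h) = -5*1 = -5)
-4504*1/((35 - 29)*X(4)) + 2877/(-3492) = -4504*(-1/(5*(35 - 29))) + 2877/(-3492) = -4504/((-5*6)) + 2877*(-1/3492) = -4504/(-30) - 959/1164 = -4504*(-1/30) - 959/1164 = 2252/15 - 959/1164 = 868981/5820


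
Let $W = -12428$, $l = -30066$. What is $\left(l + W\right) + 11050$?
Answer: $-31444$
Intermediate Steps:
$\left(l + W\right) + 11050 = \left(-30066 - 12428\right) + 11050 = -42494 + 11050 = -31444$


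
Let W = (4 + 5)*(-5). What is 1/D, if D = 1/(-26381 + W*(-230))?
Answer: -16031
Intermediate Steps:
W = -45 (W = 9*(-5) = -45)
D = -1/16031 (D = 1/(-26381 - 45*(-230)) = 1/(-26381 + 10350) = 1/(-16031) = -1/16031 ≈ -6.2379e-5)
1/D = 1/(-1/16031) = -16031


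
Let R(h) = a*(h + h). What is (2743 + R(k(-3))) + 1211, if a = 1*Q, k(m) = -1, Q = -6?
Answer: 3966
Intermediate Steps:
a = -6 (a = 1*(-6) = -6)
R(h) = -12*h (R(h) = -6*(h + h) = -12*h)
(2743 + R(k(-3))) + 1211 = (2743 - 12*(-1)) + 1211 = (2743 + 12) + 1211 = 2755 + 1211 = 3966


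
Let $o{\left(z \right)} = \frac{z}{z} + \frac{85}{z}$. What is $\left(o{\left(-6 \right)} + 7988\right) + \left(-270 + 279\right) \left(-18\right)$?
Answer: $\frac{46877}{6} \approx 7812.8$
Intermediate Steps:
$o{\left(z \right)} = 1 + \frac{85}{z}$
$\left(o{\left(-6 \right)} + 7988\right) + \left(-270 + 279\right) \left(-18\right) = \left(\frac{85 - 6}{-6} + 7988\right) + \left(-270 + 279\right) \left(-18\right) = \left(\left(- \frac{1}{6}\right) 79 + 7988\right) + 9 \left(-18\right) = \left(- \frac{79}{6} + 7988\right) - 162 = \frac{47849}{6} - 162 = \frac{46877}{6}$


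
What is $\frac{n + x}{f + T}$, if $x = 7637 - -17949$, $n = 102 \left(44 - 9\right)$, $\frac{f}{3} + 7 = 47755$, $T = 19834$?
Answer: $\frac{14578}{81539} \approx 0.17879$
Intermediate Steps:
$f = 143244$ ($f = -21 + 3 \cdot 47755 = -21 + 143265 = 143244$)
$n = 3570$ ($n = 102 \cdot 35 = 3570$)
$x = 25586$ ($x = 7637 + 17949 = 25586$)
$\frac{n + x}{f + T} = \frac{3570 + 25586}{143244 + 19834} = \frac{29156}{163078} = 29156 \cdot \frac{1}{163078} = \frac{14578}{81539}$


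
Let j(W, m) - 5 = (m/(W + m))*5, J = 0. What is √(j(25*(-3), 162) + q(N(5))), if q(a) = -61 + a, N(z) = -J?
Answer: I*√39266/29 ≈ 6.833*I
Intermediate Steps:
j(W, m) = 5 + 5*m/(W + m) (j(W, m) = 5 + (m/(W + m))*5 = 5 + 5*m/(W + m))
N(z) = 0 (N(z) = -1*0 = 0)
√(j(25*(-3), 162) + q(N(5))) = √(5*(25*(-3) + 2*162)/(25*(-3) + 162) + (-61 + 0)) = √(5*(-75 + 324)/(-75 + 162) - 61) = √(5*249/87 - 61) = √(5*(1/87)*249 - 61) = √(415/29 - 61) = √(-1354/29) = I*√39266/29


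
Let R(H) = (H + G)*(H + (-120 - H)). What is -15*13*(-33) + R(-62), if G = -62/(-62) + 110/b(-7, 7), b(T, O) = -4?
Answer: 17055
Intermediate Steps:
G = -53/2 (G = -62/(-62) + 110/(-4) = -62*(-1/62) + 110*(-1/4) = 1 - 55/2 = -53/2 ≈ -26.500)
R(H) = 3180 - 120*H (R(H) = (H - 53/2)*(H + (-120 - H)) = (-53/2 + H)*(-120) = 3180 - 120*H)
-15*13*(-33) + R(-62) = -15*13*(-33) + (3180 - 120*(-62)) = -195*(-33) + (3180 + 7440) = 6435 + 10620 = 17055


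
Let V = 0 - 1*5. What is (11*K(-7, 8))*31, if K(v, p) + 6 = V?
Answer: -3751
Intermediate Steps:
V = -5 (V = 0 - 5 = -5)
K(v, p) = -11 (K(v, p) = -6 - 5 = -11)
(11*K(-7, 8))*31 = (11*(-11))*31 = -121*31 = -3751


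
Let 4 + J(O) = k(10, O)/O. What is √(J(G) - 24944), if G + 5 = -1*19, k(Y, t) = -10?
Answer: I*√898113/6 ≈ 157.95*I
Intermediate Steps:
G = -24 (G = -5 - 1*19 = -5 - 19 = -24)
J(O) = -4 - 10/O
√(J(G) - 24944) = √((-4 - 10/(-24)) - 24944) = √((-4 - 10*(-1/24)) - 24944) = √((-4 + 5/12) - 24944) = √(-43/12 - 24944) = √(-299371/12) = I*√898113/6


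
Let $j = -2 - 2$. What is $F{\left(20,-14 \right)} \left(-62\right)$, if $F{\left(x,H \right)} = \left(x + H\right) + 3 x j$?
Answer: $14508$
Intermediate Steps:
$j = -4$
$F{\left(x,H \right)} = H - 11 x$ ($F{\left(x,H \right)} = \left(x + H\right) + 3 x \left(-4\right) = \left(H + x\right) - 12 x = H - 11 x$)
$F{\left(20,-14 \right)} \left(-62\right) = \left(-14 - 220\right) \left(-62\right) = \left(-234\right) \left(-62\right) = 14508$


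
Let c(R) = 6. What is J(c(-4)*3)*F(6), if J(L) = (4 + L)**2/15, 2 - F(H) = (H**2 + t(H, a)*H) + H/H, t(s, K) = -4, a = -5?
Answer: -5324/15 ≈ -354.93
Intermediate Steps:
F(H) = 1 - H**2 + 4*H (F(H) = 2 - ((H**2 - 4*H) + H/H) = 2 - ((H**2 - 4*H) + 1) = 2 - (1 + H**2 - 4*H) = 2 + (-1 - H**2 + 4*H) = 1 - H**2 + 4*H)
J(L) = (4 + L)**2/15 (J(L) = (4 + L)**2*(1/15) = (4 + L)**2/15)
J(c(-4)*3)*F(6) = ((4 + 6*3)**2/15)*(1 - 1*6**2 + 4*6) = ((4 + 18)**2/15)*(1 - 1*36 + 24) = ((1/15)*22**2)*(1 - 36 + 24) = ((1/15)*484)*(-11) = (484/15)*(-11) = -5324/15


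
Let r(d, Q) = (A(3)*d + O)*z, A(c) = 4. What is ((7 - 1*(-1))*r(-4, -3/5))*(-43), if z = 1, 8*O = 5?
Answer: 5289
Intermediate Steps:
O = 5/8 (O = (1/8)*5 = 5/8 ≈ 0.62500)
r(d, Q) = 5/8 + 4*d (r(d, Q) = (4*d + 5/8)*1 = (5/8 + 4*d)*1 = 5/8 + 4*d)
((7 - 1*(-1))*r(-4, -3/5))*(-43) = ((7 - 1*(-1))*(5/8 + 4*(-4)))*(-43) = ((7 + 1)*(5/8 - 16))*(-43) = (8*(-123/8))*(-43) = -123*(-43) = 5289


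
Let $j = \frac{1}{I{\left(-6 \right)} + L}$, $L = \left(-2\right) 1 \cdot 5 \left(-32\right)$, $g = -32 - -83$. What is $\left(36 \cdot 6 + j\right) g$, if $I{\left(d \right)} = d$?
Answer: $\frac{3459075}{314} \approx 11016.0$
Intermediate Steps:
$g = 51$ ($g = -32 + 83 = 51$)
$L = 320$ ($L = \left(-2\right) 5 \left(-32\right) = \left(-10\right) \left(-32\right) = 320$)
$j = \frac{1}{314}$ ($j = \frac{1}{-6 + 320} = \frac{1}{314} \approx 0.0031847$)
$\left(36 \cdot 6 + j\right) g = \left(36 \cdot 6 + \frac{1}{314}\right) 51 = \left(216 + \frac{1}{314}\right) 51 = \frac{67825}{314} \cdot 51 = \frac{3459075}{314}$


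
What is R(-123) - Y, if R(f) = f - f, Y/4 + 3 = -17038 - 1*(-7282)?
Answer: 39036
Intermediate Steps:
Y = -39036 (Y = -12 + 4*(-17038 - 1*(-7282)) = -12 + 4*(-17038 + 7282) = -12 + 4*(-9756) = -12 - 39024 = -39036)
R(f) = 0
R(-123) - Y = 0 - 1*(-39036) = 0 + 39036 = 39036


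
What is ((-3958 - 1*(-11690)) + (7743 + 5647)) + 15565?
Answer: 36687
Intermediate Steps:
((-3958 - 1*(-11690)) + (7743 + 5647)) + 15565 = ((-3958 + 11690) + 13390) + 15565 = (7732 + 13390) + 15565 = 21122 + 15565 = 36687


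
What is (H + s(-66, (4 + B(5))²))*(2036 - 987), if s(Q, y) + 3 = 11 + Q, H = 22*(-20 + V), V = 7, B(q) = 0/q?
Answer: -360856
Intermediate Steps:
B(q) = 0
H = -286 (H = 22*(-20 + 7) = 22*(-13) = -286)
s(Q, y) = 8 + Q (s(Q, y) = -3 + (11 + Q) = 8 + Q)
(H + s(-66, (4 + B(5))²))*(2036 - 987) = (-286 + (8 - 66))*(2036 - 987) = (-286 - 58)*1049 = -344*1049 = -360856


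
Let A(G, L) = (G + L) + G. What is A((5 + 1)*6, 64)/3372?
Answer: 34/843 ≈ 0.040332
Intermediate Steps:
A(G, L) = L + 2*G
A((5 + 1)*6, 64)/3372 = (64 + 2*((5 + 1)*6))/3372 = (64 + 2*(6*6))*(1/3372) = (64 + 2*36)*(1/3372) = (64 + 72)*(1/3372) = 136*(1/3372) = 34/843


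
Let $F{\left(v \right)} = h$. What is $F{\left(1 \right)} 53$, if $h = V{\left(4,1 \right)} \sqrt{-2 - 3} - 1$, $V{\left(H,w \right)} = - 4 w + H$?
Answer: $-53$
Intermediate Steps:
$V{\left(H,w \right)} = H - 4 w$
$h = -1$ ($h = \left(4 - 4\right) \sqrt{-2 - 3} - 1 = \left(4 - 4\right) \sqrt{-5} - 1 = 0 i \sqrt{5} - 1 = 0 - 1 = -1$)
$F{\left(v \right)} = -1$
$F{\left(1 \right)} 53 = \left(-1\right) 53 = -53$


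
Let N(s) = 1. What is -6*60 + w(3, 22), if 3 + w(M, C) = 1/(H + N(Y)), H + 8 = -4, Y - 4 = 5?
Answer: -3994/11 ≈ -363.09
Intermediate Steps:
Y = 9 (Y = 4 + 5 = 9)
H = -12 (H = -8 - 4 = -12)
w(M, C) = -34/11 (w(M, C) = -3 + 1/(-12 + 1) = -3 + 1/(-11) = -3 - 1/11 = -34/11)
-6*60 + w(3, 22) = -6*60 - 34/11 = -360 - 34/11 = -3994/11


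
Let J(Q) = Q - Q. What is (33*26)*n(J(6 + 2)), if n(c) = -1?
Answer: -858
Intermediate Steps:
J(Q) = 0
(33*26)*n(J(6 + 2)) = (33*26)*(-1) = 858*(-1) = -858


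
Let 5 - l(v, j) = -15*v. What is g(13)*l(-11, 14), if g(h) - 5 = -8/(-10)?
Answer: -928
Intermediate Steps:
l(v, j) = 5 + 15*v (l(v, j) = 5 - (-15)*v = 5 + 15*v)
g(h) = 29/5 (g(h) = 5 - 8/(-10) = 5 - 8*(-1/10) = 5 + 4/5 = 29/5)
g(13)*l(-11, 14) = 29*(5 + 15*(-11))/5 = 29*(5 - 165)/5 = (29/5)*(-160) = -928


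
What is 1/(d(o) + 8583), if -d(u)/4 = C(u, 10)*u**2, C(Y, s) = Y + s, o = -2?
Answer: 1/8455 ≈ 0.00011827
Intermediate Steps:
d(u) = -4*u**2*(10 + u) (d(u) = -4*(u + 10)*u**2 = -4*(10 + u)*u**2 = -4*u**2*(10 + u))
1/(d(o) + 8583) = 1/(4*(-2)**2*(-10 - 1*(-2)) + 8583) = 1/(4*4*(-10 + 2) + 8583) = 1/(4*4*(-8) + 8583) = 1/(-128 + 8583) = 1/8455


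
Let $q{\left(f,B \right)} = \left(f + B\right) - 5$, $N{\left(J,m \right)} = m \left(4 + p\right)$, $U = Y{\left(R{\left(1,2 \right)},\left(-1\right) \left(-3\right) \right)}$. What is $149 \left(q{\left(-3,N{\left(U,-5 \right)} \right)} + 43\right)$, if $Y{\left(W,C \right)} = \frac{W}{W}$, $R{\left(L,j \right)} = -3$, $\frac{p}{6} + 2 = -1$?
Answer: $15645$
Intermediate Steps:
$p = -18$ ($p = -12 + 6 \left(-1\right) = -12 - 6 = -18$)
$Y{\left(W,C \right)} = 1$
$U = 1$
$N{\left(J,m \right)} = - 14 m$ ($N{\left(J,m \right)} = m \left(4 - 18\right) = m \left(-14\right) = - 14 m$)
$q{\left(f,B \right)} = -5 + B + f$ ($q{\left(f,B \right)} = \left(B + f\right) - 5 = -5 + B + f$)
$149 \left(q{\left(-3,N{\left(U,-5 \right)} \right)} + 43\right) = 149 \left(\left(-5 - -70 - 3\right) + 43\right) = 149 \left(\left(-5 + 70 - 3\right) + 43\right) = 149 \left(62 + 43\right) = 149 \cdot 105 = 15645$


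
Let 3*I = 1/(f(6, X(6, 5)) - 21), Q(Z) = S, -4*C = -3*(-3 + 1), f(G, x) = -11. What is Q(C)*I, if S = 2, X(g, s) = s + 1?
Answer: -1/48 ≈ -0.020833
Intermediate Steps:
X(g, s) = 1 + s
C = -3/2 (C = -(-3)*(-3 + 1)/4 = -(-3)*(-2)/4 = -1/4*6 = -3/2 ≈ -1.5000)
Q(Z) = 2
I = -1/96 (I = 1/(3*(-11 - 21)) = (1/3)/(-32) = (1/3)*(-1/32) = -1/96 ≈ -0.010417)
Q(C)*I = 2*(-1/96) = -1/48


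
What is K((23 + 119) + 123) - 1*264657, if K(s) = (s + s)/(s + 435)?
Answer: -18525937/70 ≈ -2.6466e+5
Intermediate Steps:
K(s) = 2*s/(435 + s) (K(s) = (2*s)/(435 + s) = 2*s/(435 + s))
K((23 + 119) + 123) - 1*264657 = 2*((23 + 119) + 123)/(435 + ((23 + 119) + 123)) - 1*264657 = 2*(142 + 123)/(435 + (142 + 123)) - 264657 = 2*265/(435 + 265) - 264657 = 2*265/700 - 264657 = 2*265*(1/700) - 264657 = 53/70 - 264657 = -18525937/70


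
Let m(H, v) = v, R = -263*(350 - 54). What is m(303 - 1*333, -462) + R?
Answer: -78310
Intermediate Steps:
R = -77848 (R = -263*296 = -77848)
m(303 - 1*333, -462) + R = -462 - 77848 = -78310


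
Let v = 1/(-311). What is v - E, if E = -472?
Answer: 146791/311 ≈ 472.00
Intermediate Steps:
v = -1/311 ≈ -0.0032154
v - E = -1/311 - 1*(-472) = -1/311 + 472 = 146791/311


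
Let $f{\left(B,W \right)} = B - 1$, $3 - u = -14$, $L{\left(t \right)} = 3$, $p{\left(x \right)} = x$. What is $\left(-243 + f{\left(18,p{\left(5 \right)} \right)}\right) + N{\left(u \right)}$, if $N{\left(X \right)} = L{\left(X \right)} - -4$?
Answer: $-219$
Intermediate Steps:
$u = 17$ ($u = 3 - -14 = 3 + 14 = 17$)
$f{\left(B,W \right)} = -1 + B$ ($f{\left(B,W \right)} = B - 1 = -1 + B$)
$N{\left(X \right)} = 7$ ($N{\left(X \right)} = 3 - -4 = 3 + 4 = 7$)
$\left(-243 + f{\left(18,p{\left(5 \right)} \right)}\right) + N{\left(u \right)} = \left(-243 + \left(-1 + 18\right)\right) + 7 = \left(-243 + 17\right) + 7 = -226 + 7 = -219$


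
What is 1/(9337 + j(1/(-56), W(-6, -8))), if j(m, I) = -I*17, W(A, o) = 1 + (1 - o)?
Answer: 1/9167 ≈ 0.00010909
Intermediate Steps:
W(A, o) = 2 - o
j(m, I) = -17*I
1/(9337 + j(1/(-56), W(-6, -8))) = 1/(9337 - 17*(2 - 1*(-8))) = 1/(9337 - 17*(2 + 8)) = 1/(9337 - 17*10) = 1/(9337 - 170) = 1/9167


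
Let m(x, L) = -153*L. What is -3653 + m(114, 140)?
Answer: -25073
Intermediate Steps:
-3653 + m(114, 140) = -3653 - 153*140 = -3653 - 21420 = -25073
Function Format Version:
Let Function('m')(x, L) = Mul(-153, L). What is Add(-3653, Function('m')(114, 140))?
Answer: -25073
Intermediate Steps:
Add(-3653, Function('m')(114, 140)) = Add(-3653, Mul(-153, 140)) = Add(-3653, -21420) = -25073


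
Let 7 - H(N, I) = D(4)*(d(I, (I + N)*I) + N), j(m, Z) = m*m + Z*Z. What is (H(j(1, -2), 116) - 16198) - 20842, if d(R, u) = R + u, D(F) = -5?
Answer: 33752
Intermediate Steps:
j(m, Z) = Z² + m² (j(m, Z) = m² + Z² = Z² + m²)
H(N, I) = 7 + 5*I + 5*N + 5*I*(I + N) (H(N, I) = 7 - (-5)*((I + (I + N)*I) + N) = 7 - (-5)*((I + I*(I + N)) + N) = 7 - (-5)*(I + N + I*(I + N)) = 7 - (-5*I - 5*N - 5*I*(I + N)) = 7 + (5*I + 5*N + 5*I*(I + N)) = 7 + 5*I + 5*N + 5*I*(I + N))
(H(j(1, -2), 116) - 16198) - 20842 = ((7 + 5*116 + 5*((-2)² + 1²) + 5*116*(116 + ((-2)² + 1²))) - 16198) - 20842 = ((7 + 580 + 5*(4 + 1) + 5*116*(116 + (4 + 1))) - 16198) - 20842 = ((7 + 580 + 5*5 + 5*116*(116 + 5)) - 16198) - 20842 = ((7 + 580 + 25 + 5*116*121) - 16198) - 20842 = ((7 + 580 + 25 + 70180) - 16198) - 20842 = (70792 - 16198) - 20842 = 54594 - 20842 = 33752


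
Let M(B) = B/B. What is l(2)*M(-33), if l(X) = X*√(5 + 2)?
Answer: 2*√7 ≈ 5.2915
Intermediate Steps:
M(B) = 1
l(X) = X*√7
l(2)*M(-33) = (2*√7)*1 = 2*√7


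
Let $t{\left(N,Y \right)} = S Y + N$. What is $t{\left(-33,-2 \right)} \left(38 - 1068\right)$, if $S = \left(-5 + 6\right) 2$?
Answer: $38110$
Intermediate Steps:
$S = 2$ ($S = 1 \cdot 2 = 2$)
$t{\left(N,Y \right)} = N + 2 Y$ ($t{\left(N,Y \right)} = 2 Y + N = N + 2 Y$)
$t{\left(-33,-2 \right)} \left(38 - 1068\right) = \left(-33 + 2 \left(-2\right)\right) \left(38 - 1068\right) = \left(-33 - 4\right) \left(-1030\right) = \left(-37\right) \left(-1030\right) = 38110$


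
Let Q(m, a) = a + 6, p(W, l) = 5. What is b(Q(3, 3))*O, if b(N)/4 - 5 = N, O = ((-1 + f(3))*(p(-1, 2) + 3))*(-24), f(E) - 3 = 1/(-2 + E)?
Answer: -32256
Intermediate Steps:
f(E) = 3 + 1/(-2 + E)
Q(m, a) = 6 + a
O = -576 (O = ((-1 + (-5 + 3*3)/(-2 + 3))*(5 + 3))*(-24) = ((-1 + (-5 + 9)/1)*8)*(-24) = ((-1 + 1*4)*8)*(-24) = ((-1 + 4)*8)*(-24) = (3*8)*(-24) = 24*(-24) = -576)
b(N) = 20 + 4*N
b(Q(3, 3))*O = (20 + 4*(6 + 3))*(-576) = (20 + 4*9)*(-576) = (20 + 36)*(-576) = 56*(-576) = -32256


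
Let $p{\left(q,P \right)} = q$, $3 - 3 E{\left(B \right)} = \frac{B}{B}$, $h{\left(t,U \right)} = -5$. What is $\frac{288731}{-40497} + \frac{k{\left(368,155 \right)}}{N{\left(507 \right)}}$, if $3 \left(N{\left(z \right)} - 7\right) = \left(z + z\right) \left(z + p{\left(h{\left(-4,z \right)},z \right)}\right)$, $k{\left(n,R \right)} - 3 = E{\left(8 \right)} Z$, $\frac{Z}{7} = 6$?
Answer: $- \frac{16330495622}{2290550817} \approx -7.1295$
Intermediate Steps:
$Z = 42$ ($Z = 7 \cdot 6 = 42$)
$E{\left(B \right)} = \frac{2}{3}$ ($E{\left(B \right)} = 1 - \frac{B \frac{1}{B}}{3} = 1 - \frac{1}{3} = \frac{2}{3}$)
$k{\left(n,R \right)} = 31$ ($k{\left(n,R \right)} = 3 + \frac{2}{3} \cdot 42 = 3 + 28 = 31$)
$N{\left(z \right)} = 7 + \frac{2 z \left(-5 + z\right)}{3}$ ($N{\left(z \right)} = 7 + \frac{\left(z + z\right) \left(z - 5\right)}{3} = 7 + \frac{2 z \left(-5 + z\right)}{3}$)
$\frac{288731}{-40497} + \frac{k{\left(368,155 \right)}}{N{\left(507 \right)}} = \frac{288731}{-40497} + \frac{31}{7 - 1690 + \frac{2 \cdot 507^{2}}{3}} = 288731 \left(- \frac{1}{40497}\right) + \frac{31}{7 - 1690 + \frac{2}{3} \cdot 257049} = - \frac{288731}{40497} + \frac{31}{7 - 1690 + 171366} = - \frac{288731}{40497} + \frac{31}{169683} = - \frac{16330495622}{2290550817}$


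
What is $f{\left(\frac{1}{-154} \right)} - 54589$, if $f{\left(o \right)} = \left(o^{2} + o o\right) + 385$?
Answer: $- \frac{642751031}{11858} \approx -54204.0$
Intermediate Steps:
$f{\left(o \right)} = 385 + 2 o^{2}$ ($f{\left(o \right)} = \left(o^{2} + o^{2}\right) + 385 = 2 o^{2} + 385 = 385 + 2 o^{2}$)
$f{\left(\frac{1}{-154} \right)} - 54589 = \left(385 + 2 \left(\frac{1}{-154}\right)^{2}\right) - 54589 = \left(385 + 2 \left(- \frac{1}{154}\right)^{2}\right) - 54589 = \left(385 + 2 \cdot \frac{1}{23716}\right) - 54589 = \left(385 + \frac{1}{11858}\right) - 54589 = \frac{4565331}{11858} - 54589 = - \frac{642751031}{11858}$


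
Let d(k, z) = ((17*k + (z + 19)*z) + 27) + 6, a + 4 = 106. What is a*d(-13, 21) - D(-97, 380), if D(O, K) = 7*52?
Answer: 66140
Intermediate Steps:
a = 102 (a = -4 + 106 = 102)
d(k, z) = 33 + 17*k + z*(19 + z) (d(k, z) = ((17*k + (19 + z)*z) + 27) + 6 = ((17*k + z*(19 + z)) + 27) + 6 = (27 + 17*k + z*(19 + z)) + 6 = 33 + 17*k + z*(19 + z))
D(O, K) = 364
a*d(-13, 21) - D(-97, 380) = 102*(33 + 21² + 17*(-13) + 19*21) - 1*364 = 102*(33 + 441 - 221 + 399) - 364 = 102*652 - 364 = 66504 - 364 = 66140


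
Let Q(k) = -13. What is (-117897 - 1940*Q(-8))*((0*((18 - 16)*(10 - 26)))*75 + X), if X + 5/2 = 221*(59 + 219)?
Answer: -11387315667/2 ≈ -5.6937e+9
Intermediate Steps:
X = 122871/2 (X = -5/2 + 221*(59 + 219) = -5/2 + 221*278 = -5/2 + 61438 = 122871/2 ≈ 61436.)
(-117897 - 1940*Q(-8))*((0*((18 - 16)*(10 - 26)))*75 + X) = (-117897 - 1940*(-13))*((0*((18 - 16)*(10 - 26)))*75 + 122871/2) = (-117897 + 25220)*((0*(2*(-16)))*75 + 122871/2) = -92677*((0*(-32))*75 + 122871/2) = -92677*(0*75 + 122871/2) = -92677*(0 + 122871/2) = -92677*122871/2 = -11387315667/2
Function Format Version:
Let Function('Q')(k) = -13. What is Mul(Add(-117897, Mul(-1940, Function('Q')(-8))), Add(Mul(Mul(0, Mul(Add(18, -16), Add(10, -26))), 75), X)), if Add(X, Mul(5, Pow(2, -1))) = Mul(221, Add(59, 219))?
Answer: Rational(-11387315667, 2) ≈ -5.6937e+9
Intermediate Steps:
X = Rational(122871, 2) (X = Add(Rational(-5, 2), Mul(221, Add(59, 219))) = Add(Rational(-5, 2), Mul(221, 278)) = Add(Rational(-5, 2), 61438) = Rational(122871, 2) ≈ 61436.)
Mul(Add(-117897, Mul(-1940, Function('Q')(-8))), Add(Mul(Mul(0, Mul(Add(18, -16), Add(10, -26))), 75), X)) = Mul(Add(-117897, Mul(-1940, -13)), Add(Mul(Mul(0, Mul(Add(18, -16), Add(10, -26))), 75), Rational(122871, 2))) = Mul(Add(-117897, 25220), Add(Mul(Mul(0, Mul(2, -16)), 75), Rational(122871, 2))) = Mul(-92677, Add(Mul(Mul(0, -32), 75), Rational(122871, 2))) = Mul(-92677, Add(Mul(0, 75), Rational(122871, 2))) = Mul(-92677, Add(0, Rational(122871, 2))) = Mul(-92677, Rational(122871, 2)) = Rational(-11387315667, 2)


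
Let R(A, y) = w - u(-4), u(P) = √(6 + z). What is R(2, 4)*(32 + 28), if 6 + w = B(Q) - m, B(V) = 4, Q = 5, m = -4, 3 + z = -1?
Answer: 120 - 60*√2 ≈ 35.147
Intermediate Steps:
z = -4 (z = -3 - 1 = -4)
u(P) = √2 (u(P) = √(6 - 4) = √2)
w = 2 (w = -6 + (4 - 1*(-4)) = -6 + (4 + 4) = -6 + 8 = 2)
R(A, y) = 2 - √2
R(2, 4)*(32 + 28) = (2 - √2)*(32 + 28) = (2 - √2)*60 = 120 - 60*√2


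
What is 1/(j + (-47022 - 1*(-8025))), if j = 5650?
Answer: -1/33347 ≈ -2.9988e-5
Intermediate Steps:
1/(j + (-47022 - 1*(-8025))) = 1/(5650 + (-47022 - 1*(-8025))) = 1/(5650 + (-47022 + 8025)) = 1/(5650 - 38997) = 1/(-33347) = -1/33347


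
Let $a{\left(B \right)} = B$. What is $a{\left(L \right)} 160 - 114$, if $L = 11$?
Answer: $1646$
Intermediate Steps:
$a{\left(L \right)} 160 - 114 = 11 \cdot 160 - 114 = 1760 - 114 = 1646$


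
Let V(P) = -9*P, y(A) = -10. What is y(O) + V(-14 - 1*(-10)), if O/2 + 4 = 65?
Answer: 26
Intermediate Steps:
O = 122 (O = -8 + 2*65 = -8 + 130 = 122)
y(O) + V(-14 - 1*(-10)) = -10 - 9*(-14 - 1*(-10)) = -10 - 9*(-14 + 10) = -10 - 9*(-4) = -10 + 36 = 26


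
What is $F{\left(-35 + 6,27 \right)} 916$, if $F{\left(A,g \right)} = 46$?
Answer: $42136$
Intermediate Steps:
$F{\left(-35 + 6,27 \right)} 916 = 46 \cdot 916 = 42136$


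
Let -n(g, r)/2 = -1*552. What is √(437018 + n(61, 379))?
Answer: √438122 ≈ 661.91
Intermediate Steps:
n(g, r) = 1104 (n(g, r) = -(-2)*552 = -2*(-552) = 1104)
√(437018 + n(61, 379)) = √(437018 + 1104) = √438122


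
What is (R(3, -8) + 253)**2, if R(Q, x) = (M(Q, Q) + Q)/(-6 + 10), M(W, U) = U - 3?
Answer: 1030225/16 ≈ 64389.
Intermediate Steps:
M(W, U) = -3 + U
R(Q, x) = -3/4 + Q/2 (R(Q, x) = ((-3 + Q) + Q)/(-6 + 10) = (-3 + 2*Q)/4 = (-3 + 2*Q)*(1/4) = -3/4 + Q/2)
(R(3, -8) + 253)**2 = ((-3/4 + (1/2)*3) + 253)**2 = ((-3/4 + 3/2) + 253)**2 = (3/4 + 253)**2 = (1015/4)**2 = 1030225/16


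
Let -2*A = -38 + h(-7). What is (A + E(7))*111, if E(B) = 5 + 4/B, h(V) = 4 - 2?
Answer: 18315/7 ≈ 2616.4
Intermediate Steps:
h(V) = 2
A = 18 (A = -(-38 + 2)/2 = -½*(-36) = 18)
(A + E(7))*111 = (18 + (5 + 4/7))*111 = (18 + 39/7)*111 = (165/7)*111 = 18315/7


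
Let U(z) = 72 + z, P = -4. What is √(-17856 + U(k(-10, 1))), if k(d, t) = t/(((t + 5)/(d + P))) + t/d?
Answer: I*√16007790/30 ≈ 133.37*I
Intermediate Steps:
k(d, t) = t/d + t*(-4 + d)/(5 + t) (k(d, t) = t/(((t + 5)/(d - 4))) + t/d = t/(((5 + t)/(-4 + d))) + t/d = t*((-4 + d)/(5 + t)) + t/d = t*(-4 + d)/(5 + t) + t/d = t/d + t*(-4 + d)/(5 + t))
√(-17856 + U(k(-10, 1))) = √(-17856 + (72 + 1*(5 + 1 + (-10)² - 4*(-10))/(-10*(5 + 1)))) = √(-17856 + (72 + 1*(-⅒)*(5 + 1 + 100 + 40)/6)) = √(-17856 + (72 + 1*(-⅒)*(⅙)*146)) = √(-17856 + (72 - 73/30)) = √(-17856 + 2087/30) = √(-533593/30) = I*√16007790/30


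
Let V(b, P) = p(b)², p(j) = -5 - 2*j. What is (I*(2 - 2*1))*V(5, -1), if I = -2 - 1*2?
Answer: 0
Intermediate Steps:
I = -4 (I = -2 - 2 = -4)
V(b, P) = (-5 - 2*b)²
(I*(2 - 2*1))*V(5, -1) = (-4*(2 - 2*1))*(5 + 2*5)² = (-4*(2 - 2))*(5 + 10)² = -4*0*15² = 0*225 = 0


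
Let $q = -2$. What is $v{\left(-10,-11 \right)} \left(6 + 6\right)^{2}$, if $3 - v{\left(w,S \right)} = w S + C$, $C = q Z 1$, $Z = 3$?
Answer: $-14544$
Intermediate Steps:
$C = -6$ ($C = \left(-2\right) 3 \cdot 1 = \left(-6\right) 1 = -6$)
$v{\left(w,S \right)} = 9 - S w$ ($v{\left(w,S \right)} = 3 - \left(w S - 6\right) = 3 - \left(S w - 6\right) = 3 - \left(-6 + S w\right) = 9 - S w$)
$v{\left(-10,-11 \right)} \left(6 + 6\right)^{2} = \left(9 - \left(-11\right) \left(-10\right)\right) \left(6 + 6\right)^{2} = \left(9 - 110\right) 12^{2} = \left(-101\right) 144 = -14544$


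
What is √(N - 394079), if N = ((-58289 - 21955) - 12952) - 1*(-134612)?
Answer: I*√352663 ≈ 593.85*I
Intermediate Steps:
N = 41416 (N = (-80244 - 12952) + 134612 = -93196 + 134612 = 41416)
√(N - 394079) = √(41416 - 394079) = √(-352663) = I*√352663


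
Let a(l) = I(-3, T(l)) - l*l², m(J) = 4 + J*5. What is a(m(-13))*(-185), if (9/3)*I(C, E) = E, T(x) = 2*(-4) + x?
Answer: -41987230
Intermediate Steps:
T(x) = -8 + x
I(C, E) = E/3
m(J) = 4 + 5*J
a(l) = -8/3 - l³ + l/3 (a(l) = (-8 + l)/3 - l*l² = (-8/3 + l/3) - l³ = -8/3 - l³ + l/3)
a(m(-13))*(-185) = (-8/3 - (4 + 5*(-13))³ + (4 + 5*(-13))/3)*(-185) = (-8/3 - (4 - 65)³ + (4 - 65)/3)*(-185) = (-8/3 - 1*(-61)³ + (⅓)*(-61))*(-185) = (-8/3 - 1*(-226981) - 61/3)*(-185) = (-8/3 + 226981 - 61/3)*(-185) = 226958*(-185) = -41987230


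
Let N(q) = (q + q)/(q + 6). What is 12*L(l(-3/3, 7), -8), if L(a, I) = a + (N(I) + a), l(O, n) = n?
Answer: 264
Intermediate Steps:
N(q) = 2*q/(6 + q) (N(q) = (2*q)/(6 + q) = 2*q/(6 + q))
L(a, I) = 2*a + 2*I/(6 + I) (L(a, I) = a + (2*I/(6 + I) + a) = a + (a + 2*I/(6 + I)) = 2*a + 2*I/(6 + I))
12*L(l(-3/3, 7), -8) = 12*(2*(-8 + 7*(6 - 8))/(6 - 8)) = 12*(2*(-8 + 7*(-2))/(-2)) = 12*(2*(-½)*(-8 - 14)) = 12*(2*(-½)*(-22)) = 12*22 = 264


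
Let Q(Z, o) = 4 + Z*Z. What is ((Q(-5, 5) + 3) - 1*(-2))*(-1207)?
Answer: -41038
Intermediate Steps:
Q(Z, o) = 4 + Z²
((Q(-5, 5) + 3) - 1*(-2))*(-1207) = (((4 + (-5)²) + 3) - 1*(-2))*(-1207) = (((4 + 25) + 3) + 2)*(-1207) = ((29 + 3) + 2)*(-1207) = (32 + 2)*(-1207) = 34*(-1207) = -41038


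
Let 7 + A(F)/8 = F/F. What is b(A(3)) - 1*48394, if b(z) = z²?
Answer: -46090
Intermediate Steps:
A(F) = -48 (A(F) = -56 + 8*(F/F) = -56 + 8*1 = -56 + 8 = -48)
b(A(3)) - 1*48394 = (-48)² - 1*48394 = 2304 - 48394 = -46090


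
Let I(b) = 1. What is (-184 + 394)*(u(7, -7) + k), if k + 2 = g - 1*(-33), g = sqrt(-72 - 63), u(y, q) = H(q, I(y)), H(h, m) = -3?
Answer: 5880 + 630*I*sqrt(15) ≈ 5880.0 + 2440.0*I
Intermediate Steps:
u(y, q) = -3
g = 3*I*sqrt(15) (g = sqrt(-135) = 3*I*sqrt(15) ≈ 11.619*I)
k = 31 + 3*I*sqrt(15) (k = -2 + (3*I*sqrt(15) - 1*(-33)) = -2 + (3*I*sqrt(15) + 33) = -2 + (33 + 3*I*sqrt(15)) = 31 + 3*I*sqrt(15) ≈ 31.0 + 11.619*I)
(-184 + 394)*(u(7, -7) + k) = (-184 + 394)*(-3 + (31 + 3*I*sqrt(15))) = 210*(28 + 3*I*sqrt(15)) = 5880 + 630*I*sqrt(15)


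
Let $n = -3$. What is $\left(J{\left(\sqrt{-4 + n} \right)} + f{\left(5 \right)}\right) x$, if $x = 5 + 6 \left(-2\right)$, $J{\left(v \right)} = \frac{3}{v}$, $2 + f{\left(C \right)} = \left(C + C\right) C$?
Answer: $-336 + 3 i \sqrt{7} \approx -336.0 + 7.9373 i$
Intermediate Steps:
$f{\left(C \right)} = -2 + 2 C^{2}$ ($f{\left(C \right)} = -2 + \left(C + C\right) C = -2 + 2 C C = -2 + 2 C^{2}$)
$x = -7$ ($x = 5 - 12 = -7$)
$\left(J{\left(\sqrt{-4 + n} \right)} + f{\left(5 \right)}\right) x = \left(\frac{3}{\sqrt{-4 - 3}} - \left(2 - 2 \cdot 5^{2}\right)\right) \left(-7\right) = \left(\frac{3}{\sqrt{-7}} + \left(-2 + 2 \cdot 25\right)\right) \left(-7\right) = \left(\frac{3}{i \sqrt{7}} + \left(-2 + 50\right)\right) \left(-7\right) = \left(3 \left(- \frac{i \sqrt{7}}{7}\right) + 48\right) \left(-7\right) = \left(- \frac{3 i \sqrt{7}}{7} + 48\right) \left(-7\right) = \left(48 - \frac{3 i \sqrt{7}}{7}\right) \left(-7\right) = -336 + 3 i \sqrt{7}$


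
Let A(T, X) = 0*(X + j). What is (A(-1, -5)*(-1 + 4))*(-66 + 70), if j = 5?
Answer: 0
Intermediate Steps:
A(T, X) = 0 (A(T, X) = 0*(X + 5) = 0*(5 + X) = 0)
(A(-1, -5)*(-1 + 4))*(-66 + 70) = (0*(-1 + 4))*(-66 + 70) = (0*3)*4 = 0*4 = 0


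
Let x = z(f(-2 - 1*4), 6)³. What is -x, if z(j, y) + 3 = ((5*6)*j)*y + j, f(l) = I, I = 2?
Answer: -46268279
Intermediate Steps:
f(l) = 2
z(j, y) = -3 + j + 30*j*y (z(j, y) = -3 + (((5*6)*j)*y + j) = -3 + ((30*j)*y + j) = -3 + (30*j*y + j) = -3 + (j + 30*j*y) = -3 + j + 30*j*y)
x = 46268279 (x = (-3 + 2 + 30*2*6)³ = (-3 + 2 + 360)³ = 359³ = 46268279)
-x = -1*46268279 = -46268279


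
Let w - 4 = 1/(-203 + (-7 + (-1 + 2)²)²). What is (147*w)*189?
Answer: 18531261/167 ≈ 1.1097e+5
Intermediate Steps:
w = 667/167 (w = 4 + 1/(-203 + (-7 + (-1 + 2)²)²) = 4 + 1/(-203 + (-7 + 1²)²) = 4 + 1/(-203 + (-7 + 1)²) = 4 + 1/(-203 + (-6)²) = 4 + 1/(-203 + 36) = 4 + 1/(-167) = 4 - 1/167 = 667/167 ≈ 3.9940)
(147*w)*189 = (147*(667/167))*189 = (98049/167)*189 = 18531261/167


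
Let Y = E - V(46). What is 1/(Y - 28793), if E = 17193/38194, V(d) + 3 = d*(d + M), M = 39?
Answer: -38194/1248926607 ≈ -3.0581e-5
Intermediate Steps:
V(d) = -3 + d*(39 + d) (V(d) = -3 + d*(d + 39) = -3 + d*(39 + d))
E = 17193/38194 (E = 17193*(1/38194) = 17193/38194 ≈ 0.45015)
Y = -149206765/38194 (Y = 17193/38194 - (-3 + 46² + 39*46) = 17193/38194 - (-3 + 2116 + 1794) = 17193/38194 - 1*3907 = 17193/38194 - 3907 = -149206765/38194 ≈ -3906.6)
1/(Y - 28793) = 1/(-149206765/38194 - 28793) = 1/(-1248926607/38194) = -38194/1248926607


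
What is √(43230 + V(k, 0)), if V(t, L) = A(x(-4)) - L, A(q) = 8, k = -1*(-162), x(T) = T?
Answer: √43238 ≈ 207.94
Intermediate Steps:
k = 162
V(t, L) = 8 - L
√(43230 + V(k, 0)) = √(43230 + (8 - 1*0)) = √(43230 + (8 + 0)) = √(43230 + 8) = √43238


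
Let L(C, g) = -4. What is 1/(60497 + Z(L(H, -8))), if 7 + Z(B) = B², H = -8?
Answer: 1/60506 ≈ 1.6527e-5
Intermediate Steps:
Z(B) = -7 + B²
1/(60497 + Z(L(H, -8))) = 1/(60497 + (-7 + (-4)²)) = 1/(60497 + (-7 + 16)) = 1/(60497 + 9) = 1/60506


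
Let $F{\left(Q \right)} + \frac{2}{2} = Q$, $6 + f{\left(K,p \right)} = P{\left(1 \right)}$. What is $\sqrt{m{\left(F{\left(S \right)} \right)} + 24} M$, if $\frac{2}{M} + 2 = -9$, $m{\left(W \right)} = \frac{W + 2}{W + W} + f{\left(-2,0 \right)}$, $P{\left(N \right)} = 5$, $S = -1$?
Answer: $- \frac{2 \sqrt{23}}{11} \approx -0.87197$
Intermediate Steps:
$f{\left(K,p \right)} = -1$ ($f{\left(K,p \right)} = -6 + 5 = -1$)
$F{\left(Q \right)} = -1 + Q$
$m{\left(W \right)} = -1 + \frac{2 + W}{2 W}$ ($m{\left(W \right)} = \frac{W + 2}{W + W} - 1 = \frac{2 + W}{2 W} - 1 = -1 + \frac{2 + W}{2 W}$)
$M = - \frac{2}{11}$ ($M = \frac{2}{-2 - 9} = \frac{2}{-11} = 2 \left(- \frac{1}{11}\right) = - \frac{2}{11} \approx -0.18182$)
$\sqrt{m{\left(F{\left(S \right)} \right)} + 24} M = \sqrt{\frac{2 - \left(-1 - 1\right)}{2 \left(-1 - 1\right)} + 24} \left(- \frac{2}{11}\right) = \sqrt{\frac{2 - -2}{2 \left(-2\right)} + 24} \left(- \frac{2}{11}\right) = \sqrt{\frac{1}{2} \left(- \frac{1}{2}\right) \left(2 + 2\right) + 24} \left(- \frac{2}{11}\right) = \sqrt{\frac{1}{2} \left(- \frac{1}{2}\right) 4 + 24} \left(- \frac{2}{11}\right) = \sqrt{-1 + 24} \left(- \frac{2}{11}\right) = \sqrt{23} \left(- \frac{2}{11}\right) = - \frac{2 \sqrt{23}}{11}$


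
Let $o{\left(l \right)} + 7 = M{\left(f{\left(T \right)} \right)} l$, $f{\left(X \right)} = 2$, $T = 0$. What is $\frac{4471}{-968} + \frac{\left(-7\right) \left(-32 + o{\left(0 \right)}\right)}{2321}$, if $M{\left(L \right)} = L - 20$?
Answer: $- \frac{919357}{204248} \approx -4.5012$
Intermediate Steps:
$M{\left(L \right)} = -20 + L$ ($M{\left(L \right)} = L - 20 = -20 + L$)
$o{\left(l \right)} = -7 - 18 l$ ($o{\left(l \right)} = -7 + \left(-20 + 2\right) l = -7 - 18 l$)
$\frac{4471}{-968} + \frac{\left(-7\right) \left(-32 + o{\left(0 \right)}\right)}{2321} = \frac{4471}{-968} + \frac{\left(-7\right) \left(-32 - 7\right)}{2321} = 4471 \left(- \frac{1}{968}\right) + - 7 \left(-32 + \left(-7 + 0\right)\right) \frac{1}{2321} = - \frac{4471}{968} + - 7 \left(-32 - 7\right) \frac{1}{2321} = - \frac{4471}{968} + \left(-7\right) \left(-39\right) \frac{1}{2321} = - \frac{4471}{968} + 273 \cdot \frac{1}{2321} = - \frac{4471}{968} + \frac{273}{2321} = - \frac{919357}{204248}$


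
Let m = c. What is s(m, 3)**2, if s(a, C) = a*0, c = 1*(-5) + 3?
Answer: 0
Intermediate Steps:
c = -2 (c = -5 + 3 = -2)
m = -2
s(a, C) = 0
s(m, 3)**2 = 0**2 = 0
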